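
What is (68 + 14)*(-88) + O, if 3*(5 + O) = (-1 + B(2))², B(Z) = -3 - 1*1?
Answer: -21638/3 ≈ -7212.7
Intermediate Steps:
B(Z) = -4 (B(Z) = -3 - 1 = -4)
O = 10/3 (O = -5 + (-1 - 4)²/3 = -5 + (⅓)*(-5)² = -5 + (⅓)*25 = -5 + 25/3 = 10/3 ≈ 3.3333)
(68 + 14)*(-88) + O = (68 + 14)*(-88) + 10/3 = 82*(-88) + 10/3 = -7216 + 10/3 = -21638/3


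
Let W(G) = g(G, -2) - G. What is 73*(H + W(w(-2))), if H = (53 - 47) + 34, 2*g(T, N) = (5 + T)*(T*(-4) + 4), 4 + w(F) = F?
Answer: 2336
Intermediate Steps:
w(F) = -4 + F
g(T, N) = (4 - 4*T)*(5 + T)/2 (g(T, N) = ((5 + T)*(T*(-4) + 4))/2 = ((5 + T)*(-4*T + 4))/2 = ((5 + T)*(4 - 4*T))/2 = ((4 - 4*T)*(5 + T))/2 = (4 - 4*T)*(5 + T)/2)
H = 40 (H = 6 + 34 = 40)
W(G) = 10 - 9*G - 2*G**2 (W(G) = (10 - 8*G - 2*G**2) - G = 10 - 9*G - 2*G**2)
73*(H + W(w(-2))) = 73*(40 + (10 - 9*(-4 - 2) - 2*(-4 - 2)**2)) = 73*(40 + (10 - 9*(-6) - 2*(-6)**2)) = 73*(40 + (10 + 54 - 2*36)) = 73*(40 + (10 + 54 - 72)) = 73*(40 - 8) = 73*32 = 2336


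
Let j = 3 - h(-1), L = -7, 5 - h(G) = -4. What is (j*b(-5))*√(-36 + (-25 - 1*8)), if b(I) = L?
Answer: 42*I*√69 ≈ 348.88*I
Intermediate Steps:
h(G) = 9 (h(G) = 5 - 1*(-4) = 5 + 4 = 9)
b(I) = -7
j = -6 (j = 3 - 1*9 = 3 - 9 = -6)
(j*b(-5))*√(-36 + (-25 - 1*8)) = (-6*(-7))*√(-36 + (-25 - 1*8)) = 42*√(-36 + (-25 - 8)) = 42*√(-36 - 33) = 42*√(-69) = 42*(I*√69) = 42*I*√69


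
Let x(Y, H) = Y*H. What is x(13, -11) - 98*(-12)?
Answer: 1033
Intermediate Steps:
x(Y, H) = H*Y
x(13, -11) - 98*(-12) = -11*13 - 98*(-12) = -143 + 1176 = 1033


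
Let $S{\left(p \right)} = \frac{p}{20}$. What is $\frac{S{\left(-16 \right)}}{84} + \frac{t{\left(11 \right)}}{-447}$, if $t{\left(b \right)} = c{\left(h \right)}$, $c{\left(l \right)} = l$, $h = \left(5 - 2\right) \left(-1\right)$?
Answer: $- \frac{44}{15645} \approx -0.0028124$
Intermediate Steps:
$h = -3$ ($h = 3 \left(-1\right) = -3$)
$S{\left(p \right)} = \frac{p}{20}$ ($S{\left(p \right)} = p \frac{1}{20} = \frac{p}{20}$)
$t{\left(b \right)} = -3$
$\frac{S{\left(-16 \right)}}{84} + \frac{t{\left(11 \right)}}{-447} = \frac{\frac{1}{20} \left(-16\right)}{84} - \frac{3}{-447} = \left(- \frac{4}{5}\right) \frac{1}{84} - - \frac{1}{149} = - \frac{1}{105} + \frac{1}{149} = - \frac{44}{15645}$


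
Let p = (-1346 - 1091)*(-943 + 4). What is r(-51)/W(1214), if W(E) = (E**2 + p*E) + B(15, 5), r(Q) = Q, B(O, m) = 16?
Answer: -51/2779522214 ≈ -1.8348e-8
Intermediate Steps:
p = 2288343 (p = -2437*(-939) = 2288343)
W(E) = 16 + E**2 + 2288343*E (W(E) = (E**2 + 2288343*E) + 16 = 16 + E**2 + 2288343*E)
r(-51)/W(1214) = -51/(16 + 1214**2 + 2288343*1214) = -51/(16 + 1473796 + 2778048402) = -51/2779522214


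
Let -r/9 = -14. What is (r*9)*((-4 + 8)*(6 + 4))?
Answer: 45360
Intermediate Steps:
r = 126 (r = -9*(-14) = 126)
(r*9)*((-4 + 8)*(6 + 4)) = (126*9)*((-4 + 8)*(6 + 4)) = 1134*(4*10) = 1134*40 = 45360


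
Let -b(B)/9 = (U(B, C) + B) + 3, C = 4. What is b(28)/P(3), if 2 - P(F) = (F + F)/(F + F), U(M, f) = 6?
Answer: -333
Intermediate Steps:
b(B) = -81 - 9*B (b(B) = -9*((6 + B) + 3) = -9*(9 + B) = -81 - 9*B)
P(F) = 1 (P(F) = 2 - (F + F)/(F + F) = 2 - 2*F/(2*F) = 2 - 2*F*1/(2*F) = 2 - 1*1 = 2 - 1 = 1)
b(28)/P(3) = (-81 - 9*28)/1 = (-81 - 252)*1 = -333*1 = -333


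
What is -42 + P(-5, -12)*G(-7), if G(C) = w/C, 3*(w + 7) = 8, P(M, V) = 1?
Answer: -869/21 ≈ -41.381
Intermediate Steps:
w = -13/3 (w = -7 + (1/3)*8 = -7 + 8/3 = -13/3 ≈ -4.3333)
G(C) = -13/(3*C)
-42 + P(-5, -12)*G(-7) = -42 + 1*(-13/3/(-7)) = -42 + 1*(-13/3*(-1/7)) = -42 + 1*(13/21) = -42 + 13/21 = -869/21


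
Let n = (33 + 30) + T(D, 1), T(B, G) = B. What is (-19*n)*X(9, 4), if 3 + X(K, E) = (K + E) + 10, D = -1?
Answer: -23560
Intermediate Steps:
n = 62 (n = (33 + 30) - 1 = 63 - 1 = 62)
X(K, E) = 7 + E + K (X(K, E) = -3 + ((K + E) + 10) = -3 + ((E + K) + 10) = -3 + (10 + E + K) = 7 + E + K)
(-19*n)*X(9, 4) = (-19*62)*(7 + 4 + 9) = -1178*20 = -23560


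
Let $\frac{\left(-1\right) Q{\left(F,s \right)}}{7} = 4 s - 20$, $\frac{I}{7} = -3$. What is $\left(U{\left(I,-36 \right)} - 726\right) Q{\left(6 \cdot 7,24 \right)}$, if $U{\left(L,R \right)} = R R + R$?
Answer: $-284088$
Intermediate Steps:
$I = -21$ ($I = 7 \left(-3\right) = -21$)
$U{\left(L,R \right)} = R + R^{2}$ ($U{\left(L,R \right)} = R^{2} + R = R + R^{2}$)
$Q{\left(F,s \right)} = 140 - 28 s$ ($Q{\left(F,s \right)} = - 7 \left(4 s - 20\right) = - 7 \left(-20 + 4 s\right) = 140 - 28 s$)
$\left(U{\left(I,-36 \right)} - 726\right) Q{\left(6 \cdot 7,24 \right)} = \left(- 36 \left(1 - 36\right) - 726\right) \left(140 - 672\right) = \left(\left(-36\right) \left(-35\right) - 726\right) \left(140 - 672\right) = \left(1260 - 726\right) \left(-532\right) = 534 \left(-532\right) = -284088$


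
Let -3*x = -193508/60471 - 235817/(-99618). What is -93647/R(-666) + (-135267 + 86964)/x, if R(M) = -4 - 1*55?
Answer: -17011056821637193/98663539361 ≈ -1.7241e+5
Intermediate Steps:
x = 1672263379/6024000078 (x = -(-193508/60471 - 235817/(-99618))/3 = -(-193508*1/60471 - 235817*(-1/99618))/3 = -(-193508/60471 + 235817/99618)/3 = -⅓*(-1672263379/2008000026) = 1672263379/6024000078 ≈ 0.27760)
R(M) = -59 (R(M) = -4 - 55 = -59)
-93647/R(-666) + (-135267 + 86964)/x = -93647/(-59) + (-135267 + 86964)/(1672263379/6024000078) = -93647*(-1/59) - 48303*6024000078/1672263379 = 93647/59 - 290977275767634/1672263379 = -17011056821637193/98663539361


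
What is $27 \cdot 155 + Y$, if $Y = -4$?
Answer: $4181$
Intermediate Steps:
$27 \cdot 155 + Y = 27 \cdot 155 - 4 = 4185 - 4 = 4181$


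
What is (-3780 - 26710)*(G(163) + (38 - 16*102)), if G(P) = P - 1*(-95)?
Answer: 40734640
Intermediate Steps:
G(P) = 95 + P (G(P) = P + 95 = 95 + P)
(-3780 - 26710)*(G(163) + (38 - 16*102)) = (-3780 - 26710)*((95 + 163) + (38 - 16*102)) = -30490*(258 + (38 - 1632)) = -30490*(258 - 1594) = -30490*(-1336) = 40734640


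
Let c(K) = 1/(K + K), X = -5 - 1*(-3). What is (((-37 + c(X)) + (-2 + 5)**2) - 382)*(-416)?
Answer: 170664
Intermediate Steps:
X = -2 (X = -5 + 3 = -2)
c(K) = 1/(2*K)
(((-37 + c(X)) + (-2 + 5)**2) - 382)*(-416) = (((-37 + (1/2)/(-2)) + (-2 + 5)**2) - 382)*(-416) = (((-37 + (1/2)*(-1/2)) + 3**2) - 382)*(-416) = (((-37 - 1/4) + 9) - 382)*(-416) = ((-149/4 + 9) - 382)*(-416) = (-113/4 - 382)*(-416) = -1641/4*(-416) = 170664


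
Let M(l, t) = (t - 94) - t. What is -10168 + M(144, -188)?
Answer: -10262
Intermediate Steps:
M(l, t) = -94 (M(l, t) = (-94 + t) - t = -94)
-10168 + M(144, -188) = -10168 - 94 = -10262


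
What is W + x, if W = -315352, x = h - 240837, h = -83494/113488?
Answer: -31560430363/56744 ≈ -5.5619e+5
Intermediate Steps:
h = -41747/56744 (h = -83494*1/113488 = -41747/56744 ≈ -0.73571)
x = -13666096475/56744 (x = -41747/56744 - 240837 = -13666096475/56744 ≈ -2.4084e+5)
W + x = -315352 - 13666096475/56744 = -31560430363/56744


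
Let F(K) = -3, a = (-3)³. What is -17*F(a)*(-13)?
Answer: -663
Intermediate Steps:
a = -27
-17*F(a)*(-13) = -17*(-3)*(-13) = 51*(-13) = -663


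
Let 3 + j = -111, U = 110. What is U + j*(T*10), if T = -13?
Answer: 14930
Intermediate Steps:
j = -114 (j = -3 - 111 = -114)
U + j*(T*10) = 110 - (-1482)*10 = 110 - 114*(-130) = 110 + 14820 = 14930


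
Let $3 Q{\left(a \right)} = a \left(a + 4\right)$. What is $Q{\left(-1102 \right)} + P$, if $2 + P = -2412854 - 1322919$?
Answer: $-3332443$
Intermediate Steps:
$P = -3735775$ ($P = -2 - 3735773 = -3735775$)
$Q{\left(a \right)} = \frac{a \left(4 + a\right)}{3}$ ($Q{\left(a \right)} = \frac{a \left(a + 4\right)}{3} = \frac{a \left(4 + a\right)}{3}$)
$Q{\left(-1102 \right)} + P = \frac{1}{3} \left(-1102\right) \left(4 - 1102\right) - 3735775 = \frac{1}{3} \left(-1102\right) \left(-1098\right) - 3735775 = 403332 - 3735775 = -3332443$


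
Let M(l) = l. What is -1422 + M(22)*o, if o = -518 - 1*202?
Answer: -17262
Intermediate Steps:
o = -720 (o = -518 - 202 = -720)
-1422 + M(22)*o = -1422 + 22*(-720) = -1422 - 15840 = -17262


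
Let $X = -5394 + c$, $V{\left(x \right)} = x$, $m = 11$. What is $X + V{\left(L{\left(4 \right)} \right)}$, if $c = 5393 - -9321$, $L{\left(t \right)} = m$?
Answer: $9331$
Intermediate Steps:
$L{\left(t \right)} = 11$
$c = 14714$ ($c = 5393 + 9321 = 14714$)
$X = 9320$ ($X = -5394 + 14714 = 9320$)
$X + V{\left(L{\left(4 \right)} \right)} = 9320 + 11 = 9331$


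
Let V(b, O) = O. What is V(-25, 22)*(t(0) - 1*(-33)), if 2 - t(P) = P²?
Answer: 770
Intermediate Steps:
t(P) = 2 - P²
V(-25, 22)*(t(0) - 1*(-33)) = 22*((2 - 1*0²) - 1*(-33)) = 22*((2 - 1*0) + 33) = 22*((2 + 0) + 33) = 22*(2 + 33) = 22*35 = 770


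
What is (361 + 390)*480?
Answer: 360480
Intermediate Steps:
(361 + 390)*480 = 751*480 = 360480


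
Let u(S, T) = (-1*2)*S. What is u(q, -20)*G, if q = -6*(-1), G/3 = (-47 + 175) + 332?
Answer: -16560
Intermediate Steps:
G = 1380 (G = 3*((-47 + 175) + 332) = 3*(128 + 332) = 3*460 = 1380)
q = 6
u(S, T) = -2*S
u(q, -20)*G = -2*6*1380 = -12*1380 = -16560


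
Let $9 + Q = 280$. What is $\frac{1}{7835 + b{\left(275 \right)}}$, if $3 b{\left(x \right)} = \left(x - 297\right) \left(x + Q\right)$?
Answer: $\frac{1}{3831} \approx 0.00026103$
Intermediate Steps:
$Q = 271$ ($Q = -9 + 280 = 271$)
$b{\left(x \right)} = \frac{\left(-297 + x\right) \left(271 + x\right)}{3}$ ($b{\left(x \right)} = \frac{\left(x - 297\right) \left(x + 271\right)}{3} = \frac{\left(-297 + x\right) \left(271 + x\right)}{3}$)
$\frac{1}{7835 + b{\left(275 \right)}} = \frac{1}{7835 - \left(\frac{87637}{3} - \frac{75625}{3}\right)} = \frac{1}{7835 - 4004} = \frac{1}{3831}$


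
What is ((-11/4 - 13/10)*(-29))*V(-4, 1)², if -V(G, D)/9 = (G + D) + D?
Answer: 190269/5 ≈ 38054.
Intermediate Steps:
V(G, D) = -18*D - 9*G (V(G, D) = -9*((G + D) + D) = -9*((D + G) + D) = -9*(G + 2*D) = -18*D - 9*G)
((-11/4 - 13/10)*(-29))*V(-4, 1)² = ((-11/4 - 13/10)*(-29))*(-18*1 - 9*(-4))² = ((-11*¼ - 13*⅒)*(-29))*(-18 + 36)² = ((-11/4 - 13/10)*(-29))*18² = -81/20*(-29)*324 = (2349/20)*324 = 190269/5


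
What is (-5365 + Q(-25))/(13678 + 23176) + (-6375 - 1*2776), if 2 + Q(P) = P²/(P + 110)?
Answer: -2866678666/313259 ≈ -9151.1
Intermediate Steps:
Q(P) = -2 + P²/(110 + P) (Q(P) = -2 + P²/(P + 110) = -2 + P²/(110 + P))
(-5365 + Q(-25))/(13678 + 23176) + (-6375 - 1*2776) = (-5365 + (-220 + (-25)² - 2*(-25))/(110 - 25))/(13678 + 23176) + (-6375 - 1*2776) = (-5365 + (-220 + 625 + 50)/85)/36854 + (-6375 - 2776) = (-5365 + (1/85)*455)*(1/36854) - 9151 = (-5365 + 91/17)*(1/36854) - 9151 = -91114/17*1/36854 - 9151 = -45557/313259 - 9151 = -2866678666/313259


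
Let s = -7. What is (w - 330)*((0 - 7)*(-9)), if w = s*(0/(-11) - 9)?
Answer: -16821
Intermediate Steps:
w = 63 (w = -7*(0/(-11) - 9) = -7*(0*(-1/11) - 9) = -7*(0 - 9) = -7*(-9) = 63)
(w - 330)*((0 - 7)*(-9)) = (63 - 330)*((0 - 7)*(-9)) = -(-1869)*(-9) = -267*63 = -16821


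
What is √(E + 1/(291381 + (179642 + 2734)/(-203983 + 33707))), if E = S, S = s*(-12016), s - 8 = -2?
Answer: I*√11092190827127068433141445/12403752195 ≈ 268.51*I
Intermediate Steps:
s = 6 (s = 8 - 2 = 6)
S = -72096 (S = 6*(-12016) = -72096)
E = -72096
√(E + 1/(291381 + (179642 + 2734)/(-203983 + 33707))) = √(-72096 + 1/(291381 + (179642 + 2734)/(-203983 + 33707))) = √(-72096 + 1/(291381 + 182376/(-170276))) = √(-72096 + 1/(291381 + 182376*(-1/170276))) = √(-72096 + 1/(291381 - 45594/42569)) = √(-72096 + 1/(12403752195/42569)) = √(-72096 + 42569/12403752195) = √(-894260918208151/12403752195) = I*√11092190827127068433141445/12403752195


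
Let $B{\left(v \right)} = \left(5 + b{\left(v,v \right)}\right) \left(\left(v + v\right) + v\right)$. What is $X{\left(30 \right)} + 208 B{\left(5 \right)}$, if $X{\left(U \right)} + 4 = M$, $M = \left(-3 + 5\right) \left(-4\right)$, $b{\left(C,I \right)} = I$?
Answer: $31188$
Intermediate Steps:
$B{\left(v \right)} = 3 v \left(5 + v\right)$ ($B{\left(v \right)} = \left(5 + v\right) \left(\left(v + v\right) + v\right) = \left(5 + v\right) \left(2 v + v\right) = \left(5 + v\right) 3 v = 3 v \left(5 + v\right)$)
$M = -8$ ($M = 2 \left(-4\right) = -8$)
$X{\left(U \right)} = -12$ ($X{\left(U \right)} = -4 - 8 = -12$)
$X{\left(30 \right)} + 208 B{\left(5 \right)} = -12 + 208 \cdot 3 \cdot 5 \left(5 + 5\right) = -12 + 208 \cdot 3 \cdot 5 \cdot 10 = -12 + 208 \cdot 150 = -12 + 31200 = 31188$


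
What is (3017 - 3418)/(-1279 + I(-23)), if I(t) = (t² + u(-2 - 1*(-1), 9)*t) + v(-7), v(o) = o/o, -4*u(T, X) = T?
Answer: 1604/3019 ≈ 0.53130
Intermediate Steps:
u(T, X) = -T/4
v(o) = 1
I(t) = 1 + t² + t/4 (I(t) = (t² + (-(-2 - 1*(-1))/4)*t) + 1 = (t² + (-(-2 + 1)/4)*t) + 1 = (t² + (-¼*(-1))*t) + 1 = (t² + t/4) + 1 = 1 + t² + t/4)
(3017 - 3418)/(-1279 + I(-23)) = (3017 - 3418)/(-1279 + (1 + (-23)² + (¼)*(-23))) = -401/(-1279 + (1 + 529 - 23/4)) = -401/(-1279 + 2097/4) = -401/(-3019/4) = -401*(-4/3019) = 1604/3019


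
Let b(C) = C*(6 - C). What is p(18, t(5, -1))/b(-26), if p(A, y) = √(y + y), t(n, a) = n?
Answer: -√10/832 ≈ -0.0038008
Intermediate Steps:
p(A, y) = √2*√y (p(A, y) = √(2*y) = √2*√y)
p(18, t(5, -1))/b(-26) = (√2*√5)/((-26*(6 - 1*(-26)))) = √10/((-26*(6 + 26))) = √10/((-26*32)) = √10/(-832) = √10*(-1/832) = -√10/832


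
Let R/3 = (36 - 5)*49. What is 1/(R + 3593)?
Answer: 1/8150 ≈ 0.00012270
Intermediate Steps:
R = 4557 (R = 3*((36 - 5)*49) = 3*(31*49) = 3*1519 = 4557)
1/(R + 3593) = 1/(4557 + 3593) = 1/8150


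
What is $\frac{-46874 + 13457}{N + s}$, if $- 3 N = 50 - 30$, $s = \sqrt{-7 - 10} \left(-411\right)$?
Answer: $\frac{2005020}{25845313} - \frac{123609483 i \sqrt{17}}{25845313} \approx 0.077578 - 19.719 i$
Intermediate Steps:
$s = - 411 i \sqrt{17}$ ($s = \sqrt{-17} \left(-411\right) = i \sqrt{17} \left(-411\right) = - 411 i \sqrt{17} \approx - 1694.6 i$)
$N = - \frac{20}{3}$ ($N = - \frac{50 - 30}{3} = \left(- \frac{1}{3}\right) 20 = - \frac{20}{3} \approx -6.6667$)
$\frac{-46874 + 13457}{N + s} = \frac{-46874 + 13457}{- \frac{20}{3} - 411 i \sqrt{17}} = - \frac{33417}{- \frac{20}{3} - 411 i \sqrt{17}}$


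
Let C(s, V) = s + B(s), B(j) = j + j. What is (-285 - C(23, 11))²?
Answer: 125316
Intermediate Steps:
B(j) = 2*j
C(s, V) = 3*s (C(s, V) = s + 2*s = 3*s)
(-285 - C(23, 11))² = (-285 - 3*23)² = (-285 - 1*69)² = (-285 - 69)² = (-354)² = 125316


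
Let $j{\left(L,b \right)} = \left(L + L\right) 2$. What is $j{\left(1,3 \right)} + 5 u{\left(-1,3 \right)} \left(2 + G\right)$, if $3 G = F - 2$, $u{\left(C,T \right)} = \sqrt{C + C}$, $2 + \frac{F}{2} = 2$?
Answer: $4 + \frac{20 i \sqrt{2}}{3} \approx 4.0 + 9.4281 i$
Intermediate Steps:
$j{\left(L,b \right)} = 4 L$ ($j{\left(L,b \right)} = 2 L 2 = 4 L$)
$F = 0$ ($F = -4 + 2 \cdot 2 = -4 + 4 = 0$)
$u{\left(C,T \right)} = \sqrt{2} \sqrt{C}$ ($u{\left(C,T \right)} = \sqrt{2 C} = \sqrt{2} \sqrt{C}$)
$G = - \frac{2}{3}$ ($G = \frac{0 - 2}{3} = \frac{1}{3} \left(-2\right) = - \frac{2}{3} \approx -0.66667$)
$j{\left(1,3 \right)} + 5 u{\left(-1,3 \right)} \left(2 + G\right) = 4 \cdot 1 + 5 \sqrt{2} \sqrt{-1} \left(2 - \frac{2}{3}\right) = 4 + 5 \sqrt{2} i \frac{4}{3} = 4 + 5 i \sqrt{2} \cdot \frac{4}{3} = 4 + 5 \frac{4 i \sqrt{2}}{3} = 4 + \frac{20 i \sqrt{2}}{3}$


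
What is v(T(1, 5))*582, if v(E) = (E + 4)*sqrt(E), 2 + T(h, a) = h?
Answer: 1746*I ≈ 1746.0*I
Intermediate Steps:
T(h, a) = -2 + h
v(E) = sqrt(E)*(4 + E) (v(E) = (4 + E)*sqrt(E) = sqrt(E)*(4 + E))
v(T(1, 5))*582 = (sqrt(-2 + 1)*(4 + (-2 + 1)))*582 = (sqrt(-1)*(4 - 1))*582 = (I*3)*582 = (3*I)*582 = 1746*I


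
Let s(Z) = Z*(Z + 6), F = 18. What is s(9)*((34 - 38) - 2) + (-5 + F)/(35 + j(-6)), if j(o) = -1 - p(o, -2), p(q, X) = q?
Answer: -32387/40 ≈ -809.67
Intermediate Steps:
s(Z) = Z*(6 + Z)
j(o) = -1 - o
s(9)*((34 - 38) - 2) + (-5 + F)/(35 + j(-6)) = (9*(6 + 9))*((34 - 38) - 2) + (-5 + 18)/(35 + (-1 - 1*(-6))) = (9*15)*(-4 - 2) + 13/(35 + (-1 + 6)) = 135*(-6) + 13/(35 + 5) = -810 + 13/40 = -32387/40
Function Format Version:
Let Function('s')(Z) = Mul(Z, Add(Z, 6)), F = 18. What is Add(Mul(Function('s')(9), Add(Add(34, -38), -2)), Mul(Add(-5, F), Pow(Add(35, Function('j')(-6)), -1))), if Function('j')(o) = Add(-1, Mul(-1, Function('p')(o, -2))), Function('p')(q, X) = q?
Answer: Rational(-32387, 40) ≈ -809.67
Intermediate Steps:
Function('s')(Z) = Mul(Z, Add(6, Z))
Function('j')(o) = Add(-1, Mul(-1, o))
Add(Mul(Function('s')(9), Add(Add(34, -38), -2)), Mul(Add(-5, F), Pow(Add(35, Function('j')(-6)), -1))) = Add(Mul(Mul(9, Add(6, 9)), Add(Add(34, -38), -2)), Mul(Add(-5, 18), Pow(Add(35, Add(-1, Mul(-1, -6))), -1))) = Add(Mul(Mul(9, 15), Add(-4, -2)), Mul(13, Pow(Add(35, Add(-1, 6)), -1))) = Add(Mul(135, -6), Mul(13, Pow(Add(35, 5), -1))) = Add(-810, Mul(13, Pow(40, -1))) = Add(-810, Mul(13, Rational(1, 40))) = Add(-810, Rational(13, 40)) = Rational(-32387, 40)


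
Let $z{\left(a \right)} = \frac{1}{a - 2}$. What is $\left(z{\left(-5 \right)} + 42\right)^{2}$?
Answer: $\frac{85849}{49} \approx 1752.0$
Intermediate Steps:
$z{\left(a \right)} = \frac{1}{-2 + a}$
$\left(z{\left(-5 \right)} + 42\right)^{2} = \left(\frac{1}{-2 - 5} + 42\right)^{2} = \left(\frac{1}{-7} + 42\right)^{2} = \left(- \frac{1}{7} + 42\right)^{2} = \left(\frac{293}{7}\right)^{2} = \frac{85849}{49}$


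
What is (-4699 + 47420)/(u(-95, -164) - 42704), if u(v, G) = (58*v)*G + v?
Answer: 42721/860841 ≈ 0.049627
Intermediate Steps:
u(v, G) = v + 58*G*v (u(v, G) = 58*G*v + v = v + 58*G*v)
(-4699 + 47420)/(u(-95, -164) - 42704) = (-4699 + 47420)/(-95*(1 + 58*(-164)) - 42704) = 42721/(-95*(1 - 9512) - 42704) = 42721/(-95*(-9511) - 42704) = 42721/(903545 - 42704) = 42721/860841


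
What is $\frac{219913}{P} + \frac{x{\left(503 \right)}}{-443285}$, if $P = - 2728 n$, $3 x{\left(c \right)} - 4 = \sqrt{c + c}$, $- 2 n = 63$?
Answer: $\frac{97484019629}{38092366620} - \frac{\sqrt{1006}}{1329855} \approx 2.5591$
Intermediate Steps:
$n = - \frac{63}{2}$ ($n = \left(- \frac{1}{2}\right) 63 = - \frac{63}{2} \approx -31.5$)
$x{\left(c \right)} = \frac{4}{3} + \frac{\sqrt{2} \sqrt{c}}{3}$ ($x{\left(c \right)} = \frac{4}{3} + \frac{\sqrt{c + c}}{3} = \frac{4}{3} + \frac{\sqrt{2 c}}{3} = \frac{4}{3} + \frac{\sqrt{2} \sqrt{c}}{3}$)
$P = 85932$ ($P = \left(-2728\right) \left(- \frac{63}{2}\right) = 85932$)
$\frac{219913}{P} + \frac{x{\left(503 \right)}}{-443285} = \frac{219913}{85932} + \frac{\frac{4}{3} + \frac{\sqrt{2} \sqrt{503}}{3}}{-443285} = 219913 \cdot \frac{1}{85932} + \left(\frac{4}{3} + \frac{\sqrt{1006}}{3}\right) \left(- \frac{1}{443285}\right) = \frac{219913}{85932} - \left(\frac{4}{1329855} + \frac{\sqrt{1006}}{1329855}\right) = \frac{97484019629}{38092366620} - \frac{\sqrt{1006}}{1329855}$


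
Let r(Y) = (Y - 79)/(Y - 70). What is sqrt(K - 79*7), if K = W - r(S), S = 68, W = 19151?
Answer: sqrt(74370)/2 ≈ 136.35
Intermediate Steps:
r(Y) = (-79 + Y)/(-70 + Y)
K = 38291/2 (K = 19151 - (-79 + 68)/(-70 + 68) = 19151 - (-11)/(-2) = 19151 - (-1)*(-11)/2 = 19151 - 1*11/2 = 19151 - 11/2 = 38291/2 ≈ 19146.)
sqrt(K - 79*7) = sqrt(38291/2 - 79*7) = sqrt(38291/2 - 553) = sqrt(37185/2) = sqrt(74370)/2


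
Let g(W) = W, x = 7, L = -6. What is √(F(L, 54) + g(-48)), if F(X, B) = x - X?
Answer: I*√35 ≈ 5.9161*I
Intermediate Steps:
F(X, B) = 7 - X
√(F(L, 54) + g(-48)) = √((7 - 1*(-6)) - 48) = √((7 + 6) - 48) = √(13 - 48) = √(-35) = I*√35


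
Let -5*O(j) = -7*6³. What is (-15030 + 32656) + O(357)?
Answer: 89642/5 ≈ 17928.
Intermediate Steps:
O(j) = 1512/5 (O(j) = -(-7)*6³/5 = -(-7)*216/5 = -⅕*(-1512) = 1512/5)
(-15030 + 32656) + O(357) = (-15030 + 32656) + 1512/5 = 17626 + 1512/5 = 89642/5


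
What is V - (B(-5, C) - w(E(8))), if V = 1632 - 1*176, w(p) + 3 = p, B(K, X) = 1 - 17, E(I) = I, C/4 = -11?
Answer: 1477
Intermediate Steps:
C = -44 (C = 4*(-11) = -44)
B(K, X) = -16
w(p) = -3 + p
V = 1456 (V = 1632 - 176 = 1456)
V - (B(-5, C) - w(E(8))) = 1456 - (-16 - (-3 + 8)) = 1456 - (-16 - 1*5) = 1456 - (-16 - 5) = 1456 - 1*(-21) = 1456 + 21 = 1477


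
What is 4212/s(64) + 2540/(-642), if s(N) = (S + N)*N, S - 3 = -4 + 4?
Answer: -1023427/344112 ≈ -2.9741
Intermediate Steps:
S = 3 (S = 3 + (-4 + 4) = 3 + 0 = 3)
s(N) = N*(3 + N) (s(N) = (3 + N)*N = N*(3 + N))
4212/s(64) + 2540/(-642) = 4212/((64*(3 + 64))) + 2540/(-642) = 4212/((64*67)) + 2540*(-1/642) = 4212/4288 - 1270/321 = 4212*(1/4288) - 1270/321 = 1053/1072 - 1270/321 = -1023427/344112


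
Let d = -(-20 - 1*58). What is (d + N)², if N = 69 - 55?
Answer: 8464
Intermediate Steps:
N = 14
d = 78 (d = -(-20 - 58) = -1*(-78) = 78)
(d + N)² = (78 + 14)² = 92² = 8464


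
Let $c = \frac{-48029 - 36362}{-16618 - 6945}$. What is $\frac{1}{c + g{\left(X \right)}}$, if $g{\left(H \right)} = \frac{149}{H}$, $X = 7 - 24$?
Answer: $- \frac{400571}{2076240} \approx -0.19293$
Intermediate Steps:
$c = \frac{84391}{23563}$ ($c = - \frac{84391}{-23563} = \left(-84391\right) \left(- \frac{1}{23563}\right) = \frac{84391}{23563} \approx 3.5815$)
$X = -17$ ($X = 7 - 24 = -17$)
$\frac{1}{c + g{\left(X \right)}} = \frac{1}{\frac{84391}{23563} + \frac{149}{-17}} = \frac{1}{\frac{84391}{23563} + 149 \left(- \frac{1}{17}\right)} = \frac{1}{\frac{84391}{23563} - \frac{149}{17}} = \frac{1}{- \frac{2076240}{400571}} = - \frac{400571}{2076240}$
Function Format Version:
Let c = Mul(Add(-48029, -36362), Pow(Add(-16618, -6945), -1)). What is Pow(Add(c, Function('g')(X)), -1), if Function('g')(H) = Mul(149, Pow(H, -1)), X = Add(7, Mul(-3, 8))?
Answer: Rational(-400571, 2076240) ≈ -0.19293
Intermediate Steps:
c = Rational(84391, 23563) (c = Mul(-84391, Pow(-23563, -1)) = Mul(-84391, Rational(-1, 23563)) = Rational(84391, 23563) ≈ 3.5815)
X = -17 (X = Add(7, -24) = -17)
Pow(Add(c, Function('g')(X)), -1) = Pow(Add(Rational(84391, 23563), Mul(149, Pow(-17, -1))), -1) = Pow(Add(Rational(84391, 23563), Mul(149, Rational(-1, 17))), -1) = Pow(Add(Rational(84391, 23563), Rational(-149, 17)), -1) = Pow(Rational(-2076240, 400571), -1) = Rational(-400571, 2076240)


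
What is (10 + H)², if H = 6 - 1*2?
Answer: 196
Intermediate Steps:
H = 4 (H = 6 - 2 = 4)
(10 + H)² = (10 + 4)² = 14² = 196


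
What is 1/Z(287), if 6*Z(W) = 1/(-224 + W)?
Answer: 378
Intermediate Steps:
Z(W) = 1/(6*(-224 + W))
1/Z(287) = 1/(1/(6*(-224 + 287))) = 1/((⅙)/63) = 1/((⅙)*(1/63)) = 1/(1/378) = 378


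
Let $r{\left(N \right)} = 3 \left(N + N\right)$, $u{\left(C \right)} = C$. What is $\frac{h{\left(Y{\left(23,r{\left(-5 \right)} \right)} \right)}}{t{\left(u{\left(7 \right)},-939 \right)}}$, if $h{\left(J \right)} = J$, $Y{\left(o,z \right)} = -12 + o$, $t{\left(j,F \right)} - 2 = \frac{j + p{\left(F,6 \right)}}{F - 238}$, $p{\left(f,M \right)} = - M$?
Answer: $\frac{12947}{2353} \approx 5.5023$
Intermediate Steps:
$t{\left(j,F \right)} = 2 + \frac{-6 + j}{-238 + F}$ ($t{\left(j,F \right)} = 2 + \frac{j - 6}{F - 238} = 2 + \frac{j - 6}{-238 + F} = 2 + \frac{-6 + j}{-238 + F}$)
$r{\left(N \right)} = 6 N$ ($r{\left(N \right)} = 3 \cdot 2 N = 6 N$)
$\frac{h{\left(Y{\left(23,r{\left(-5 \right)} \right)} \right)}}{t{\left(u{\left(7 \right)},-939 \right)}} = \frac{-12 + 23}{\frac{1}{-238 - 939} \left(-482 + 7 + 2 \left(-939\right)\right)} = \frac{11}{\frac{1}{-1177} \left(-482 + 7 - 1878\right)} = \frac{11}{\left(- \frac{1}{1177}\right) \left(-2353\right)} = \frac{11}{\frac{2353}{1177}} = 11 \cdot \frac{1177}{2353} = \frac{12947}{2353}$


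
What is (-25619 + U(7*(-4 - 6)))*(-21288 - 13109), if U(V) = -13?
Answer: 881663904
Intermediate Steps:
(-25619 + U(7*(-4 - 6)))*(-21288 - 13109) = (-25619 - 13)*(-21288 - 13109) = -25632*(-34397) = 881663904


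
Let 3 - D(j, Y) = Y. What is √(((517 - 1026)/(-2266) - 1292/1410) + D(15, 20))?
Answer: I*√45150991987530/1597530 ≈ 4.2061*I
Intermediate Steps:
D(j, Y) = 3 - Y
√(((517 - 1026)/(-2266) - 1292/1410) + D(15, 20)) = √(((517 - 1026)/(-2266) - 1292/1410) + (3 - 1*20)) = √((-509*(-1/2266) - 1292*1/1410) + (3 - 20)) = √((509/2266 - 646/705) - 17) = √(-1104991/1597530 - 17) = √(-28263001/1597530) = I*√45150991987530/1597530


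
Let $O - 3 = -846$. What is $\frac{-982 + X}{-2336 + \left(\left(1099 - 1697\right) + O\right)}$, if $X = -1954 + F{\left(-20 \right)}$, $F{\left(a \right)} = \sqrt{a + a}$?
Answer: $\frac{2936}{3777} - \frac{2 i \sqrt{10}}{3777} \approx 0.77734 - 0.0016745 i$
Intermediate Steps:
$O = -843$ ($O = 3 - 846 = -843$)
$F{\left(a \right)} = \sqrt{2} \sqrt{a}$ ($F{\left(a \right)} = \sqrt{2 a} = \sqrt{2} \sqrt{a}$)
$X = -1954 + 2 i \sqrt{10}$ ($X = -1954 + \sqrt{2} \sqrt{-20} = -1954 + \sqrt{2} \cdot 2 i \sqrt{5} = -1954 + 2 i \sqrt{10} \approx -1954.0 + 6.3246 i$)
$\frac{-982 + X}{-2336 + \left(\left(1099 - 1697\right) + O\right)} = \frac{-982 - \left(1954 - 2 i \sqrt{10}\right)}{-2336 + \left(\left(1099 - 1697\right) - 843\right)} = \frac{-2936 + 2 i \sqrt{10}}{-2336 - 1441} = \frac{-2936 + 2 i \sqrt{10}}{-3777} = \left(-2936 + 2 i \sqrt{10}\right) \left(- \frac{1}{3777}\right) = \frac{2936}{3777} - \frac{2 i \sqrt{10}}{3777}$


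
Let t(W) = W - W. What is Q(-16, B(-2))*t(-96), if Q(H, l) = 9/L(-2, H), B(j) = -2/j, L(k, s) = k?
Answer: 0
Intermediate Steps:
B(j) = -2/j
Q(H, l) = -9/2 (Q(H, l) = 9/(-2) = 9*(-½) = -9/2)
t(W) = 0
Q(-16, B(-2))*t(-96) = -9/2*0 = 0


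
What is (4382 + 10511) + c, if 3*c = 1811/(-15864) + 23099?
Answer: 1075228381/47592 ≈ 22593.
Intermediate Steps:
c = 366440725/47592 (c = (1811/(-15864) + 23099)/3 = (1811*(-1/15864) + 23099)/3 = (-1811/15864 + 23099)/3 = (⅓)*(366440725/15864) = 366440725/47592 ≈ 7699.6)
(4382 + 10511) + c = (4382 + 10511) + 366440725/47592 = 14893 + 366440725/47592 = 1075228381/47592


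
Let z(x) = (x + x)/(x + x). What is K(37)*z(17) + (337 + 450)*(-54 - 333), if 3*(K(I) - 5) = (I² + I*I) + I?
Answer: -303639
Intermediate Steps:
z(x) = 1 (z(x) = (2*x)/((2*x)) = (2*x)*(1/(2*x)) = 1)
K(I) = 5 + I/3 + 2*I²/3 (K(I) = 5 + ((I² + I*I) + I)/3 = 5 + ((I² + I²) + I)/3 = 5 + (2*I² + I)/3 = 5 + (I + 2*I²)/3 = 5 + (I/3 + 2*I²/3) = 5 + I/3 + 2*I²/3)
K(37)*z(17) + (337 + 450)*(-54 - 333) = (5 + (⅓)*37 + (⅔)*37²)*1 + (337 + 450)*(-54 - 333) = (5 + 37/3 + (⅔)*1369)*1 + 787*(-387) = (5 + 37/3 + 2738/3)*1 - 304569 = 930*1 - 304569 = 930 - 304569 = -303639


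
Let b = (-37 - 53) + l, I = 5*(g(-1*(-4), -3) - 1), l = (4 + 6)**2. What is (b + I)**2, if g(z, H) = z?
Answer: 625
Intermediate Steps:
l = 100 (l = 10**2 = 100)
I = 15 (I = 5*(-1*(-4) - 1) = 5*(4 - 1) = 5*3 = 15)
b = 10 (b = (-37 - 53) + 100 = -90 + 100 = 10)
(b + I)**2 = (10 + 15)**2 = 25**2 = 625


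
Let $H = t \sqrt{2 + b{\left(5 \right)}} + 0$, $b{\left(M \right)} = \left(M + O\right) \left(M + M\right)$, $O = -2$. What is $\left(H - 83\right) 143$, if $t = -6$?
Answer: $-11869 - 3432 \sqrt{2} \approx -16723.0$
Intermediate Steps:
$b{\left(M \right)} = 2 M \left(-2 + M\right)$ ($b{\left(M \right)} = \left(M - 2\right) \left(M + M\right) = \left(-2 + M\right) 2 M = 2 M \left(-2 + M\right)$)
$H = - 24 \sqrt{2}$ ($H = - 6 \sqrt{2 + 2 \cdot 5 \left(-2 + 5\right)} + 0 = - 6 \sqrt{2 + 2 \cdot 5 \cdot 3} + 0 = - 6 \sqrt{2 + 30} + 0 = - 6 \sqrt{32} + 0 = - 6 \cdot 4 \sqrt{2} + 0 = - 24 \sqrt{2} + 0 = - 24 \sqrt{2} \approx -33.941$)
$\left(H - 83\right) 143 = \left(- 24 \sqrt{2} - 83\right) 143 = \left(-83 - 24 \sqrt{2}\right) 143 = -11869 - 3432 \sqrt{2}$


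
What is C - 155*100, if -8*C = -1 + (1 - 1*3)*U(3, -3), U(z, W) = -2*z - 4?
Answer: -124019/8 ≈ -15502.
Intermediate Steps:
U(z, W) = -4 - 2*z
C = -19/8 (C = -(-1 + (1 - 1*3)*(-4 - 2*3))/8 = -(-1 + (1 - 3)*(-4 - 6))/8 = -(-1 - 2*(-10))/8 = -(-1 + 20)/8 = -1/8*19 = -19/8 ≈ -2.3750)
C - 155*100 = -19/8 - 155*100 = -19/8 - 15500 = -124019/8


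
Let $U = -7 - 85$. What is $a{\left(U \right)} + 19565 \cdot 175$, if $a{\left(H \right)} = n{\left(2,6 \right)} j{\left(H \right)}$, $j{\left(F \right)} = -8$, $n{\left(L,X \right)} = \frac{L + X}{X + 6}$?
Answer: $\frac{10271609}{3} \approx 3.4239 \cdot 10^{6}$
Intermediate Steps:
$n{\left(L,X \right)} = \frac{L + X}{6 + X}$
$U = -92$ ($U = -7 - 85 = -92$)
$a{\left(H \right)} = - \frac{16}{3}$ ($a{\left(H \right)} = \frac{2 + 6}{6 + 6} \left(-8\right) = \frac{1}{12} \cdot 8 \left(-8\right) = \frac{2}{3} \left(-8\right) = - \frac{16}{3}$)
$a{\left(U \right)} + 19565 \cdot 175 = - \frac{16}{3} + 19565 \cdot 175 = - \frac{16}{3} + 3423875 = \frac{10271609}{3}$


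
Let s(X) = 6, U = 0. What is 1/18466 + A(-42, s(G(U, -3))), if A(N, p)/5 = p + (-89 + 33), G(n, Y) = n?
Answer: -4616499/18466 ≈ -250.00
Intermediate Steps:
A(N, p) = -280 + 5*p (A(N, p) = 5*(p + (-89 + 33)) = 5*(p - 56) = 5*(-56 + p) = -280 + 5*p)
1/18466 + A(-42, s(G(U, -3))) = 1/18466 + (-280 + 5*6) = 1/18466 + (-280 + 30) = 1/18466 - 250 = -4616499/18466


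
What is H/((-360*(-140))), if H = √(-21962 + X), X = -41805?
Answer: 11*I*√527/50400 ≈ 0.0050103*I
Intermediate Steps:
H = 11*I*√527 (H = √(-21962 - 41805) = √(-63767) = 11*I*√527 ≈ 252.52*I)
H/((-360*(-140))) = (11*I*√527)/((-360*(-140))) = (11*I*√527)/50400 = (11*I*√527)*(1/50400) = 11*I*√527/50400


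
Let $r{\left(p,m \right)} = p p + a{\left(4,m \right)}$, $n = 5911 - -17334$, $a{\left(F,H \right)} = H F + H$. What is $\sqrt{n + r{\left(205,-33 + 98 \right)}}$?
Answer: $\sqrt{65595} \approx 256.12$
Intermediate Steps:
$a{\left(F,H \right)} = H + F H$ ($a{\left(F,H \right)} = F H + H = H + F H$)
$n = 23245$ ($n = 5911 + 17334 = 23245$)
$r{\left(p,m \right)} = p^{2} + 5 m$ ($r{\left(p,m \right)} = p p + m \left(1 + 4\right) = p^{2} + m 5 = p^{2} + 5 m$)
$\sqrt{n + r{\left(205,-33 + 98 \right)}} = \sqrt{23245 + \left(205^{2} + 5 \left(-33 + 98\right)\right)} = \sqrt{23245 + \left(42025 + 5 \cdot 65\right)} = \sqrt{23245 + \left(42025 + 325\right)} = \sqrt{23245 + 42350} = \sqrt{65595}$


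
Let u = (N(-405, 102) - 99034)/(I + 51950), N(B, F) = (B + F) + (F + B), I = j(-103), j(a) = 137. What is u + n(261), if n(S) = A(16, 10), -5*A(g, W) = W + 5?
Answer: -255901/52087 ≈ -4.9130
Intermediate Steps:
I = 137
A(g, W) = -1 - W/5 (A(g, W) = -(W + 5)/5 = -(5 + W)/5 = -1 - W/5)
N(B, F) = 2*B + 2*F (N(B, F) = (B + F) + (B + F) = 2*B + 2*F)
u = -99640/52087 (u = ((2*(-405) + 2*102) - 99034)/(137 + 51950) = ((-810 + 204) - 99034)/52087 = (-606 - 99034)*(1/52087) = -99640*1/52087 = -99640/52087 ≈ -1.9130)
n(S) = -3 (n(S) = -1 - 1/5*10 = -1 - 2 = -3)
u + n(261) = -99640/52087 - 3 = -255901/52087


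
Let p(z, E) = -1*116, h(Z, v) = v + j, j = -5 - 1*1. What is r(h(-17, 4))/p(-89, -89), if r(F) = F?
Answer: 1/58 ≈ 0.017241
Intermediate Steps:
j = -6 (j = -5 - 1 = -6)
h(Z, v) = -6 + v (h(Z, v) = v - 6 = -6 + v)
p(z, E) = -116
r(h(-17, 4))/p(-89, -89) = (-6 + 4)/(-116) = -2*(-1/116) = 1/58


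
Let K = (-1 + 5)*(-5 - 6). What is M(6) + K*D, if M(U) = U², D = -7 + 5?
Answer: 124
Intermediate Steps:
D = -2
K = -44 (K = 4*(-11) = -44)
M(6) + K*D = 6² - 44*(-2) = 36 + 88 = 124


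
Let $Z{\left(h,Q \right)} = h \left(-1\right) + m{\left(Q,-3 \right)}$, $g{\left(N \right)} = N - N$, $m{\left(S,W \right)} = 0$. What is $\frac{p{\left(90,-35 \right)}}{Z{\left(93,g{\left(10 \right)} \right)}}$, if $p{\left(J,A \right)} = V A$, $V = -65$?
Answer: $- \frac{2275}{93} \approx -24.462$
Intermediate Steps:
$g{\left(N \right)} = 0$
$Z{\left(h,Q \right)} = - h$ ($Z{\left(h,Q \right)} = h \left(-1\right) + 0 = - h + 0 = - h$)
$p{\left(J,A \right)} = - 65 A$
$\frac{p{\left(90,-35 \right)}}{Z{\left(93,g{\left(10 \right)} \right)}} = \frac{\left(-65\right) \left(-35\right)}{\left(-1\right) 93} = \frac{2275}{-93} = 2275 \left(- \frac{1}{93}\right) = - \frac{2275}{93}$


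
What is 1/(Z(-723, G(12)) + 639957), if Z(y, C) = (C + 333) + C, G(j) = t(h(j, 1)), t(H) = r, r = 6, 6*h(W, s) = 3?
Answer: 1/640302 ≈ 1.5618e-6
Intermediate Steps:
h(W, s) = 1/2 (h(W, s) = (1/6)*3 = 1/2)
t(H) = 6
G(j) = 6
Z(y, C) = 333 + 2*C (Z(y, C) = (333 + C) + C = 333 + 2*C)
1/(Z(-723, G(12)) + 639957) = 1/((333 + 2*6) + 639957) = 1/((333 + 12) + 639957) = 1/(345 + 639957) = 1/640302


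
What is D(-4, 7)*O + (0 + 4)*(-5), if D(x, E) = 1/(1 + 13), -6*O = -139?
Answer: -1541/84 ≈ -18.345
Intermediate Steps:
O = 139/6 (O = -⅙*(-139) = 139/6 ≈ 23.167)
D(x, E) = 1/14
D(-4, 7)*O + (0 + 4)*(-5) = (1/14)*(139/6) + (0 + 4)*(-5) = 139/84 + 4*(-5) = 139/84 - 20 = -1541/84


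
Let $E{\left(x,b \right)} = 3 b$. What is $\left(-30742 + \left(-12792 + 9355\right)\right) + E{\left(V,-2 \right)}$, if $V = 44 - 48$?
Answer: $-34185$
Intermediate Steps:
$V = -4$ ($V = 44 - 48 = -4$)
$\left(-30742 + \left(-12792 + 9355\right)\right) + E{\left(V,-2 \right)} = \left(-30742 + \left(-12792 + 9355\right)\right) + 3 \left(-2\right) = \left(-30742 - 3437\right) - 6 = -34179 - 6 = -34185$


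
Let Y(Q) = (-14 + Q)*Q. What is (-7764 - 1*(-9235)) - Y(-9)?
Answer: 1264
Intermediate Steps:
Y(Q) = Q*(-14 + Q)
(-7764 - 1*(-9235)) - Y(-9) = (-7764 - 1*(-9235)) - (-9)*(-14 - 9) = (-7764 + 9235) - (-9)*(-23) = 1471 - 1*207 = 1471 - 207 = 1264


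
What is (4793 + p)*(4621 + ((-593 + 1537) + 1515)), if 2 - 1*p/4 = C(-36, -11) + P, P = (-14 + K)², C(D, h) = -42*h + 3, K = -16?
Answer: -4665720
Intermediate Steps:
C(D, h) = 3 - 42*h
P = 900 (P = (-14 - 16)² = (-30)² = 900)
p = -5452 (p = 8 - 4*((3 - 42*(-11)) + 900) = 8 - 4*((3 + 462) + 900) = 8 - 4*(465 + 900) = 8 - 4*1365 = 8 - 5460 = -5452)
(4793 + p)*(4621 + ((-593 + 1537) + 1515)) = (4793 - 5452)*(4621 + ((-593 + 1537) + 1515)) = -659*(4621 + (944 + 1515)) = -659*(4621 + 2459) = -659*7080 = -4665720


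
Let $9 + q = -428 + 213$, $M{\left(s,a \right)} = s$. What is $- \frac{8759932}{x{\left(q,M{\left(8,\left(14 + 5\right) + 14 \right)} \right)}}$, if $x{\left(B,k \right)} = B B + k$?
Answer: $- \frac{2189983}{12546} \approx -174.56$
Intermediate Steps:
$q = -224$ ($q = -9 + \left(-428 + 213\right) = -9 - 215 = -224$)
$x{\left(B,k \right)} = k + B^{2}$ ($x{\left(B,k \right)} = B^{2} + k = k + B^{2}$)
$- \frac{8759932}{x{\left(q,M{\left(8,\left(14 + 5\right) + 14 \right)} \right)}} = - \frac{8759932}{8 + \left(-224\right)^{2}} = - \frac{8759932}{8 + 50176} = - \frac{8759932}{50184} = \left(-8759932\right) \frac{1}{50184} = - \frac{2189983}{12546}$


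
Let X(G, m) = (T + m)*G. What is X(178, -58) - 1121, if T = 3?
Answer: -10911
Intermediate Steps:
X(G, m) = G*(3 + m) (X(G, m) = (3 + m)*G = G*(3 + m))
X(178, -58) - 1121 = 178*(3 - 58) - 1121 = 178*(-55) - 1121 = -9790 - 1121 = -10911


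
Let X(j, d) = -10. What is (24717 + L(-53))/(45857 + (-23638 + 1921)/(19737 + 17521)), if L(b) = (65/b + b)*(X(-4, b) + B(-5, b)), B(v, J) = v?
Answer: 50414209638/90551474617 ≈ 0.55675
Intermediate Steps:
L(b) = -975/b - 15*b (L(b) = (65/b + b)*(-10 - 5) = (b + 65/b)*(-15) = -975/b - 15*b)
(24717 + L(-53))/(45857 + (-23638 + 1921)/(19737 + 17521)) = (24717 + (-975/(-53) - 15*(-53)))/(45857 + (-23638 + 1921)/(19737 + 17521)) = (24717 + (-975*(-1/53) + 795))/(45857 - 21717/37258) = (24717 + (975/53 + 795))/(45857 - 21717*1/37258) = (24717 + 43110/53)/(45857 - 21717/37258) = 1353111/(53*(1708518389/37258)) = (1353111/53)*(37258/1708518389) = 50414209638/90551474617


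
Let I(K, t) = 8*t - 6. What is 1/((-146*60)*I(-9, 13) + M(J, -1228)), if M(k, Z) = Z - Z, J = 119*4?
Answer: -1/858480 ≈ -1.1648e-6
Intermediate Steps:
I(K, t) = -6 + 8*t
J = 476
M(k, Z) = 0
1/((-146*60)*I(-9, 13) + M(J, -1228)) = 1/((-146*60)*(-6 + 8*13) + 0) = 1/(-8760*(-6 + 104) + 0) = 1/(-8760*98 + 0) = 1/(-858480 + 0) = 1/(-858480) = -1/858480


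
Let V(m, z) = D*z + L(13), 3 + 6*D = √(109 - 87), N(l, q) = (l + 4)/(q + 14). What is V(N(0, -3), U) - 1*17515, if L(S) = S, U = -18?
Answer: -17493 - 3*√22 ≈ -17507.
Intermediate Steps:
N(l, q) = (4 + l)/(14 + q)
D = -½ + √22/6 (D = -½ + √(109 - 87)/6 = -½ + √22/6 ≈ 0.28174)
V(m, z) = 13 + z*(-½ + √22/6) (V(m, z) = (-½ + √22/6)*z + 13 = z*(-½ + √22/6) + 13 = 13 + z*(-½ + √22/6))
V(N(0, -3), U) - 1*17515 = (13 - ⅙*(-18)*(3 - √22)) - 1*17515 = (13 + (9 - 3*√22)) - 17515 = (22 - 3*√22) - 17515 = -17493 - 3*√22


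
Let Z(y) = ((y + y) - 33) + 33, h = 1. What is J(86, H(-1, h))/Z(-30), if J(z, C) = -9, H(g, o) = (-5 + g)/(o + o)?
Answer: 3/20 ≈ 0.15000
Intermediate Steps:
H(g, o) = (-5 + g)/(2*o) (H(g, o) = (-5 + g)/((2*o)) = (-5 + g)*(1/(2*o)) = (-5 + g)/(2*o))
Z(y) = 2*y (Z(y) = (2*y - 33) + 33 = (-33 + 2*y) + 33 = 2*y)
J(86, H(-1, h))/Z(-30) = -9/(2*(-30)) = -9/(-60) = -9*(-1/60) = 3/20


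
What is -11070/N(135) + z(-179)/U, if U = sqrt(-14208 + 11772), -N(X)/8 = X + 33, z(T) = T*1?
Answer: 1845/224 + 179*I*sqrt(609)/1218 ≈ 8.2366 + 3.6267*I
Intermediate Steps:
z(T) = T
N(X) = -264 - 8*X (N(X) = -8*(X + 33) = -8*(33 + X) = -264 - 8*X)
U = 2*I*sqrt(609) (U = sqrt(-2436) = 2*I*sqrt(609) ≈ 49.356*I)
-11070/N(135) + z(-179)/U = -11070/(-264 - 8*135) - 179*(-I*sqrt(609)/1218) = -11070/(-264 - 1080) - (-179)*I*sqrt(609)/1218 = -11070/(-1344) + 179*I*sqrt(609)/1218 = -11070*(-1/1344) + 179*I*sqrt(609)/1218 = 1845/224 + 179*I*sqrt(609)/1218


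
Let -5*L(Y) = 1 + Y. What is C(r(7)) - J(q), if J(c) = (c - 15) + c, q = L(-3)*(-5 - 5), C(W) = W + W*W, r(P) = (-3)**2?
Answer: 113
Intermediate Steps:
L(Y) = -1/5 - Y/5 (L(Y) = -(1 + Y)/5 = -1/5 - Y/5)
r(P) = 9
C(W) = W + W**2
q = -4 (q = (-1/5 - 1/5*(-3))*(-5 - 5) = (-1/5 + 3/5)*(-10) = (2/5)*(-10) = -4)
J(c) = -15 + 2*c (J(c) = (-15 + c) + c = -15 + 2*c)
C(r(7)) - J(q) = 9*(1 + 9) - (-15 + 2*(-4)) = 9*10 - (-15 - 8) = 90 - 1*(-23) = 90 + 23 = 113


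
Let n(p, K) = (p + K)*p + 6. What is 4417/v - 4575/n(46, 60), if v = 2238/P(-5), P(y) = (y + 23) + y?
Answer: 67522618/2731479 ≈ 24.720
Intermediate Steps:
P(y) = 23 + 2*y (P(y) = (23 + y) + y = 23 + 2*y)
n(p, K) = 6 + p*(K + p) (n(p, K) = (K + p)*p + 6 = p*(K + p) + 6 = 6 + p*(K + p))
v = 2238/13 (v = 2238/(23 + 2*(-5)) = 2238/(23 - 10) = 2238/13 ≈ 172.15)
4417/v - 4575/n(46, 60) = 4417/(2238/13) - 4575/(6 + 46² + 60*46) = 4417*(13/2238) - 4575/(6 + 2116 + 2760) = 57421/2238 - 4575/4882 = 67522618/2731479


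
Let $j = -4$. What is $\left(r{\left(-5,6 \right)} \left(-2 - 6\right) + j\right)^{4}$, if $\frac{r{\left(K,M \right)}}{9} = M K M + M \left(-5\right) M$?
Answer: $451099021544571136$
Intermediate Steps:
$r{\left(K,M \right)} = - 45 M^{2} + 9 K M^{2}$ ($r{\left(K,M \right)} = 9 \left(M K M + M \left(-5\right) M\right) = 9 \left(K M M + - 5 M M\right) = 9 \left(K M^{2} - 5 M^{2}\right) = 9 \left(- 5 M^{2} + K M^{2}\right) = - 45 M^{2} + 9 K M^{2}$)
$\left(r{\left(-5,6 \right)} \left(-2 - 6\right) + j\right)^{4} = \left(9 \cdot 6^{2} \left(-5 - 5\right) \left(-2 - 6\right) - 4\right)^{4} = \left(9 \cdot 36 \left(-10\right) \left(-2 - 6\right) - 4\right)^{4} = \left(\left(-3240\right) \left(-8\right) - 4\right)^{4} = \left(25920 - 4\right)^{4} = 25916^{4} = 451099021544571136$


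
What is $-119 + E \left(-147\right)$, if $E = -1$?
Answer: $28$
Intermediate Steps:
$-119 + E \left(-147\right) = -119 - -147 = -119 + 147 = 28$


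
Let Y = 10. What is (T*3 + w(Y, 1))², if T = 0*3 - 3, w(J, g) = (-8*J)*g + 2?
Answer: 7569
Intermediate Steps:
w(J, g) = 2 - 8*J*g (w(J, g) = -8*J*g + 2 = 2 - 8*J*g)
T = -3 (T = 0 - 3 = -3)
(T*3 + w(Y, 1))² = (-3*3 + (2 - 8*10*1))² = (-9 + (2 - 80))² = (-9 - 78)² = (-87)² = 7569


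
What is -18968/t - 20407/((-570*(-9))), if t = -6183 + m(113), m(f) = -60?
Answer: -10031687/10675530 ≈ -0.93969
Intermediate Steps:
t = -6243 (t = -6183 - 60 = -6243)
-18968/t - 20407/((-570*(-9))) = -18968/(-6243) - 20407/((-570*(-9))) = -18968*(-1/6243) - 20407/5130 = 18968/6243 - 20407*1/5130 = 18968/6243 - 20407/5130 = -10031687/10675530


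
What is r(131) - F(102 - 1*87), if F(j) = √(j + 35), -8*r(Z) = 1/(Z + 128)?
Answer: -1/2072 - 5*√2 ≈ -7.0715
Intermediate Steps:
r(Z) = -1/(8*(128 + Z)) (r(Z) = -1/(8*(Z + 128)) = -1/(8*(128 + Z)))
F(j) = √(35 + j)
r(131) - F(102 - 1*87) = -1/(1024 + 8*131) - √(35 + (102 - 1*87)) = -1/(1024 + 1048) - √(35 + (102 - 87)) = -1/2072 - √(35 + 15) = -1*1/2072 - √50 = -1/2072 - 5*√2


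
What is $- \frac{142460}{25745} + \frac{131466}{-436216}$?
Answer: $- \frac{6552792353}{1123038092} \approx -5.8349$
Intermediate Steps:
$- \frac{142460}{25745} + \frac{131466}{-436216} = \left(-142460\right) \frac{1}{25745} + 131466 \left(- \frac{1}{436216}\right) = - \frac{28492}{5149} - \frac{65733}{218108} = - \frac{6552792353}{1123038092}$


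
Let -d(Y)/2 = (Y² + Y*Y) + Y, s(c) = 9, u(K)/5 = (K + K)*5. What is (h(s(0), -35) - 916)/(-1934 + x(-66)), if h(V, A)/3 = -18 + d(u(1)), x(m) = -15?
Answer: 31270/1949 ≈ 16.044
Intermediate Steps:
u(K) = 50*K (u(K) = 5*((K + K)*5) = 5*((2*K)*5) = 5*(10*K) = 50*K)
d(Y) = -4*Y² - 2*Y (d(Y) = -2*((Y² + Y*Y) + Y) = -2*((Y² + Y²) + Y) = -2*(2*Y² + Y) = -2*(Y + 2*Y²) = -4*Y² - 2*Y)
h(V, A) = -30354 (h(V, A) = 3*(-18 - 2*50*1*(1 + 2*(50*1))) = 3*(-18 - 2*50*(1 + 2*50)) = 3*(-18 - 2*50*(1 + 100)) = 3*(-18 - 2*50*101) = 3*(-18 - 10100) = 3*(-10118) = -30354)
(h(s(0), -35) - 916)/(-1934 + x(-66)) = (-30354 - 916)/(-1934 - 15) = -31270/(-1949) = -31270*(-1/1949) = 31270/1949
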